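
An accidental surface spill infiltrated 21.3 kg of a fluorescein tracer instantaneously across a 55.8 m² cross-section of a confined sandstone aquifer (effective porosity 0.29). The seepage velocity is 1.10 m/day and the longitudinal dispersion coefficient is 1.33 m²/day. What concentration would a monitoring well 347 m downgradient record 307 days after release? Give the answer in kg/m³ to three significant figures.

For an instantaneous plane source, C(x,t) = M/(n_e·A·√(4πDt)) · exp(−(x−vt)²/(4Dt)), with n_e·A the pore (flow) area.
Plume center vt = 1.10 × 307 = 337.7 m, so the well at 347 m is 9.3 m downgradient of the peak.
√(4πDt) = 71.63 m, giving peak height M/(n_e·A·√(4πDt)) = 21.3/(0.29 × 55.8 × 71.63) = 0.01838 kg/m³.
(x−vt)²/(4Dt) = (9.3)²/(4 × 1.33 × 307) = 0.05296; exp(−0.05296) = 0.9484.
C = 0.01838 × 0.9484 = 0.0174 kg/m³.

0.0174 kg/m³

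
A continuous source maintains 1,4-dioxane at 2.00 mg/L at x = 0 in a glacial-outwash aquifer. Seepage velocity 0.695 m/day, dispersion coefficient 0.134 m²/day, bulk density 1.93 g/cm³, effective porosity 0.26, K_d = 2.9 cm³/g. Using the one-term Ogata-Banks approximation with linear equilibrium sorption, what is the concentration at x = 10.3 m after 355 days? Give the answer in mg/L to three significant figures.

1.25 mg/L

Retardation factor R = 1 + ρ_b·K_d/n = 1 + 1.93 × 2.9/0.26 = 22.53.
Sorption retards both mechanisms: v_R = v/R = 0.03085 m/day, D_R = D/R = 0.005948 m²/day.
v_R·t = 0.03085 × 355 = 10.95175 m; 2√(D_R t) = 2.906 m; argument = (10.3 − 10.95175)/2.906 = -0.2243.
C = C₀ × ½·erfc(-0.2243) = 2.00 × 0.6245 = 1.25 mg/L.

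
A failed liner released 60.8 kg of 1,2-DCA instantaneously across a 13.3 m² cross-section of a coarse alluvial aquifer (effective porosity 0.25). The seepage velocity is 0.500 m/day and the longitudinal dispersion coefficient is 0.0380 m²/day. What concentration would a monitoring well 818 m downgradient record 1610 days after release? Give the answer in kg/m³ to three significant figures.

For an instantaneous plane source, C(x,t) = M/(n_e·A·√(4πDt)) · exp(−(x−vt)²/(4Dt)), with n_e·A the pore (flow) area.
Plume center vt = 0.500 × 1610 = 805 m, so the well at 818 m is 13 m downgradient of the peak.
√(4πDt) = 27.73 m, giving peak height M/(n_e·A·√(4πDt)) = 60.8/(0.25 × 13.3 × 27.73) = 0.6594 kg/m³.
(x−vt)²/(4Dt) = (13)²/(4 × 0.0380 × 1610) = 0.6906; exp(−0.6906) = 0.5013.
C = 0.6594 × 0.5013 = 0.331 kg/m³.

0.331 kg/m³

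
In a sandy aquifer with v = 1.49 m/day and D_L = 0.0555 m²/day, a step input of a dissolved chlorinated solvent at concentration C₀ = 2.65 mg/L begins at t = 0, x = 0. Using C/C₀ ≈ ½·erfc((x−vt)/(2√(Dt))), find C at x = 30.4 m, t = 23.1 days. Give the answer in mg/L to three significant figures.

2.63 mg/L

For a continuous step input, C/C₀ ≈ ½·erfc((x−vt)/(2√(Dt))).
vt = 1.49 × 23.1 = 34.419 m and 2√(Dt) = 2√(0.0555 × 23.1) = 2.265 m.
Argument (x−vt)/(2√(Dt)) = (30.4 − 34.419)/2.265 = -1.774; ½·erfc(-1.774) = 0.9939.
C = 2.65 × 0.9939 = 2.63 mg/L.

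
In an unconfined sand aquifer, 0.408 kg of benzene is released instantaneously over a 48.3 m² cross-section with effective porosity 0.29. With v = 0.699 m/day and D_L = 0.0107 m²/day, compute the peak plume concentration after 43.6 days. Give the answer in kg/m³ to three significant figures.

0.0120 kg/m³

The peak of an instantaneous 1D plume sits at x = vt; there the Gaussian factor is 1 and C_max = M/(n_e·A·√(4πDt)), where n_e·A is the pore area the mass is dissolved in.
√(4πDt) = √(4π × 0.0107 × 43.6) = 2.421 m, so C_max = 0.408/(0.29 × 48.3 × 2.421) = 0.0120 kg/m³.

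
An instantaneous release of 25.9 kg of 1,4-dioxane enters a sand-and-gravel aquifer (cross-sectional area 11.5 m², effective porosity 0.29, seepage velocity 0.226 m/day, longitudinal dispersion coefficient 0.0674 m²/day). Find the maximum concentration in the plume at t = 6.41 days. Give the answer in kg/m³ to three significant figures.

3.33 kg/m³

The peak of an instantaneous 1D plume sits at x = vt; there the Gaussian factor is 1 and C_max = M/(n_e·A·√(4πDt)), where n_e·A is the pore area the mass is dissolved in.
√(4πDt) = √(4π × 0.0674 × 6.41) = 2.330 m, so C_max = 25.9/(0.29 × 11.5 × 2.330) = 3.33 kg/m³.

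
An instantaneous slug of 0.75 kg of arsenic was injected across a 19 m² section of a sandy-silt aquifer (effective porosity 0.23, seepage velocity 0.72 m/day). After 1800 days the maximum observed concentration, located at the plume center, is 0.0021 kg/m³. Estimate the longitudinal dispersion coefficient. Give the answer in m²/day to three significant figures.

At the plume center C_max = M/(n_e·A·√(4πDt)), so D = M²/(4πt·(n_e·A·C_max)²).
n_e·A·C_max = 0.23 × 19 × 0.0021 = 0.009177 kg/m.
D = 0.75²/(4π × 1800 × 0.009177²) = 0.295 m²/day.

0.295 m²/day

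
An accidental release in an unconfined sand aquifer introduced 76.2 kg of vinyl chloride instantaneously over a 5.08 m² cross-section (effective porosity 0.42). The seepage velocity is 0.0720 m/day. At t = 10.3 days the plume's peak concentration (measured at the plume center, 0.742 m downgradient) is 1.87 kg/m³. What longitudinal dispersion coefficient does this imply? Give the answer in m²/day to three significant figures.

At the plume center C_max = M/(n_e·A·√(4πDt)), so D = M²/(4πt·(n_e·A·C_max)²).
n_e·A·C_max = 0.42 × 5.08 × 1.87 = 3.990 kg/m.
D = 76.2²/(4π × 10.3 × 3.990²) = 2.82 m²/day.

2.82 m²/day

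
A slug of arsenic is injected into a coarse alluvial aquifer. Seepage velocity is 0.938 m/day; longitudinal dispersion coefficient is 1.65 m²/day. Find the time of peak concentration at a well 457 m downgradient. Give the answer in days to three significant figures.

485 days

For the 1D instantaneous-source solution, setting ∂C/∂t = 0 at fixed x gives v²t² + 2Dt − x² = 0, so t = (√(D² + v²x²) − D)/v².
√(D² + v²x²) = √(1.65² + 0.938² × 457²) = 428.7; v² = 0.879844.
t = (428.7 − 1.65)/0.879844 = 485 days (vs. the pure-advection estimate x/v = 487 d).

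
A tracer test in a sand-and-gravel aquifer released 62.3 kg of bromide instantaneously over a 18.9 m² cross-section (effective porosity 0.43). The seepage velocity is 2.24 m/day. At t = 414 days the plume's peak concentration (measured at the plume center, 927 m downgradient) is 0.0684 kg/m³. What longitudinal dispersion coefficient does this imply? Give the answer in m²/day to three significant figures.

At the plume center C_max = M/(n_e·A·√(4πDt)), so D = M²/(4πt·(n_e·A·C_max)²).
n_e·A·C_max = 0.43 × 18.9 × 0.0684 = 0.5559 kg/m.
D = 62.3²/(4π × 414 × 0.5559²) = 2.41 m²/day.

2.41 m²/day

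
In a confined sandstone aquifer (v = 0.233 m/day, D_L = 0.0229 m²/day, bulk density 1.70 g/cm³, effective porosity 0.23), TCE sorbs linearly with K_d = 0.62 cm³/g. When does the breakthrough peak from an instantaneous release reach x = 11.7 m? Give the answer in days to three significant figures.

Retardation factor R = 1 + ρ_b·K_d/n = 1 + 1.70 × 0.62/0.23 = 5.583.
Sorption retards both mechanisms: v_R = v/R = 0.04173 m/day, D_R = D/R = 0.004102 m²/day.
Peak time from v_R²t² + 2D_R t − x² = 0: t = (√(D_R² + v_R²x²) − D_R)/v_R².
√(D_R² + v_R²x²) = √(0.004102² + 0.04173² × 11.7²) = 0.4883; v_R² = 0.001741.
t = (0.4883 − 0.004102)/0.001741 = 278 days.

278 days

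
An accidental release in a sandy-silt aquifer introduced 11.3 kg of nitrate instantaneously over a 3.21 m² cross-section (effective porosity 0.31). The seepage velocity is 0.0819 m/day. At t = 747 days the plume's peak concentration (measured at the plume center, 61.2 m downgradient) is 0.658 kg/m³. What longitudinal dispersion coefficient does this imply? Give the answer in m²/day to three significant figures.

At the plume center C_max = M/(n_e·A·√(4πDt)), so D = M²/(4πt·(n_e·A·C_max)²).
n_e·A·C_max = 0.31 × 3.21 × 0.658 = 0.6548 kg/m.
D = 11.3²/(4π × 747 × 0.6548²) = 0.0317 m²/day.

0.0317 m²/day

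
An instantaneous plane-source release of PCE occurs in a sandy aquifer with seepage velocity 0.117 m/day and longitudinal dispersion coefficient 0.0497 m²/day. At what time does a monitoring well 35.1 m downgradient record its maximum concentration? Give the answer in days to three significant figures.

For the 1D instantaneous-source solution, setting ∂C/∂t = 0 at fixed x gives v²t² + 2Dt − x² = 0, so t = (√(D² + v²x²) − D)/v².
√(D² + v²x²) = √(0.0497² + 0.117² × 35.1²) = 4.107; v² = 0.013689.
t = (4.107 − 0.0497)/0.013689 = 296 days (vs. the pure-advection estimate x/v = 300 d).

296 days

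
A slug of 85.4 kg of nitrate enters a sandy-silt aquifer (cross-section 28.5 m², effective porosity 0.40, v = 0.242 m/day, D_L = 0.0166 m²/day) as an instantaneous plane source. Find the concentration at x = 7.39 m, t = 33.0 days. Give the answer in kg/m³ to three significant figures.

For an instantaneous plane source, C(x,t) = M/(n_e·A·√(4πDt)) · exp(−(x−vt)²/(4Dt)), with n_e·A the pore (flow) area.
Plume center vt = 0.242 × 33.0 = 7.986 m, so the well at 7.39 m is 0.596 m upgradient of the peak.
√(4πDt) = 2.624 m, giving peak height M/(n_e·A·√(4πDt)) = 85.4/(0.40 × 28.5 × 2.624) = 2.855 kg/m³.
(x−vt)²/(4Dt) = (-0.596)²/(4 × 0.0166 × 33.0) = 0.1621; exp(−0.1621) = 0.8504.
C = 2.855 × 0.8504 = 2.43 kg/m³.

2.43 kg/m³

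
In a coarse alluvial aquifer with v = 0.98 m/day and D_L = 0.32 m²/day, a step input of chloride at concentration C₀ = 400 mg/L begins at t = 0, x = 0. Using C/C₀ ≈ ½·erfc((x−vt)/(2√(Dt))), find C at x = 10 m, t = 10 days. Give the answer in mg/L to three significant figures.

For a continuous step input, C/C₀ ≈ ½·erfc((x−vt)/(2√(Dt))).
vt = 0.98 × 10 = 9.8 m and 2√(Dt) = 2√(0.32 × 10) = 3.578 m.
Argument (x−vt)/(2√(Dt)) = (10 − 9.8)/3.578 = 0.05590; ½·erfc(0.05590) = 0.4685.
C = 400 × 0.4685 = 187 mg/L.

187 mg/L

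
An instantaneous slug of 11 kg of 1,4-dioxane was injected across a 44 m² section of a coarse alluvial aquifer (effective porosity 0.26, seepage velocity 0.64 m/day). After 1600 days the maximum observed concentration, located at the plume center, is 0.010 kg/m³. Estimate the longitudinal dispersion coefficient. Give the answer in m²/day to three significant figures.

At the plume center C_max = M/(n_e·A·√(4πDt)), so D = M²/(4πt·(n_e·A·C_max)²).
n_e·A·C_max = 0.26 × 44 × 0.010 = 0.1144 kg/m.
D = 11²/(4π × 1600 × 0.1144²) = 0.460 m²/day.

0.460 m²/day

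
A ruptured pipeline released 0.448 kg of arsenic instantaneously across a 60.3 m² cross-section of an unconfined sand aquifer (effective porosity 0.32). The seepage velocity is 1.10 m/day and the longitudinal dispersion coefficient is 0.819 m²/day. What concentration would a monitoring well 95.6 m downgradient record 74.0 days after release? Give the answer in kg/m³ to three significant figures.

For an instantaneous plane source, C(x,t) = M/(n_e·A·√(4πDt)) · exp(−(x−vt)²/(4Dt)), with n_e·A the pore (flow) area.
Plume center vt = 1.10 × 74.0 = 81.4 m, so the well at 95.6 m is 14.2 m downgradient of the peak.
√(4πDt) = 27.60 m, giving peak height M/(n_e·A·√(4πDt)) = 0.448/(0.32 × 60.3 × 27.60) = 0.0008412 kg/m³.
(x−vt)²/(4Dt) = (14.2)²/(4 × 0.819 × 74.0) = 0.8318; exp(−0.8318) = 0.4353.
C = 0.0008412 × 0.4353 = 0.000366 kg/m³.

0.000366 kg/m³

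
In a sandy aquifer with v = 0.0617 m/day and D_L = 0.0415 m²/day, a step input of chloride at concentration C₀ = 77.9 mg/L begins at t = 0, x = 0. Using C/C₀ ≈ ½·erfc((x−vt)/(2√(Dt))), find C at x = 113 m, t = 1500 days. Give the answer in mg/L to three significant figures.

2.60 mg/L

For a continuous step input, C/C₀ ≈ ½·erfc((x−vt)/(2√(Dt))).
vt = 0.0617 × 1500 = 92.55 m and 2√(Dt) = 2√(0.0415 × 1500) = 15.78 m.
Argument (x−vt)/(2√(Dt)) = (113 − 92.55)/15.78 = 1.296; ½·erfc(1.296) = 0.03341.
C = 77.9 × 0.03341 = 2.60 mg/L.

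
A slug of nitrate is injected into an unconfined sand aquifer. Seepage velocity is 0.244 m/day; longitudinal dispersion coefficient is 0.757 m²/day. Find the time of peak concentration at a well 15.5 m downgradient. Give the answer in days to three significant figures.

52.1 days

For the 1D instantaneous-source solution, setting ∂C/∂t = 0 at fixed x gives v²t² + 2Dt − x² = 0, so t = (√(D² + v²x²) − D)/v².
√(D² + v²x²) = √(0.757² + 0.244² × 15.5²) = 3.857; v² = 0.059536.
t = (3.857 − 0.757)/0.059536 = 52.1 days (vs. the pure-advection estimate x/v = 63.5 d).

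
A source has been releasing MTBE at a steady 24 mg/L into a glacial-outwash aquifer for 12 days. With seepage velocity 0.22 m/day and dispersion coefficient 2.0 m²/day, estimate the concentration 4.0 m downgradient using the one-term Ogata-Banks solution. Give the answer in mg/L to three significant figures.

For a continuous step input, C/C₀ ≈ ½·erfc((x−vt)/(2√(Dt))).
vt = 0.22 × 12 = 2.64 m and 2√(Dt) = 2√(2.0 × 12) = 9.798 m.
Argument (x−vt)/(2√(Dt)) = (4.0 − 2.64)/9.798 = 0.1388; ½·erfc(0.1388) = 0.4222.
C = 24 × 0.4222 = 10.1 mg/L.

10.1 mg/L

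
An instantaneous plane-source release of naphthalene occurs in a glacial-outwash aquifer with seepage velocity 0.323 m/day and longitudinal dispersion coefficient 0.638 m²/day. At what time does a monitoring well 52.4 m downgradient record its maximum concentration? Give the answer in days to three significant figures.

156 days

For the 1D instantaneous-source solution, setting ∂C/∂t = 0 at fixed x gives v²t² + 2Dt − x² = 0, so t = (√(D² + v²x²) − D)/v².
√(D² + v²x²) = √(0.638² + 0.323² × 52.4²) = 16.94; v² = 0.104329.
t = (16.94 − 0.638)/0.104329 = 156 days (vs. the pure-advection estimate x/v = 162 d).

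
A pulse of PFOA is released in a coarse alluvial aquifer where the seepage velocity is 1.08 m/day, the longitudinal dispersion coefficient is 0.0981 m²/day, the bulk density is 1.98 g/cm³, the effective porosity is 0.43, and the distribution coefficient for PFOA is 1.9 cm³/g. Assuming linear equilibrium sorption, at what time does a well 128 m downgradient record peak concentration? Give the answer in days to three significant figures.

Retardation factor R = 1 + ρ_b·K_d/n = 1 + 1.98 × 1.9/0.43 = 9.749.
Sorption retards both mechanisms: v_R = v/R = 0.1108 m/day, D_R = D/R = 0.01006 m²/day.
Peak time from v_R²t² + 2D_R t − x² = 0: t = (√(D_R² + v_R²x²) − D_R)/v_R².
√(D_R² + v_R²x²) = √(0.01006² + 0.1108² × 128²) = 14.18; v_R² = 0.01228.
t = (14.18 − 0.01006)/0.01228 = 1150 days.

1150 days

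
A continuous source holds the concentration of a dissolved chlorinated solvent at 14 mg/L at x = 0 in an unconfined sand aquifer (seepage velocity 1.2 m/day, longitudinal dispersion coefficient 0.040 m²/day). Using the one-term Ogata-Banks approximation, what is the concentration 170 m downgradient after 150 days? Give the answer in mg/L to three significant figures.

14.0 mg/L

For a continuous step input, C/C₀ ≈ ½·erfc((x−vt)/(2√(Dt))).
vt = 1.2 × 150 = 180 m and 2√(Dt) = 2√(0.040 × 150) = 4.899 m.
Argument (x−vt)/(2√(Dt)) = (170 − 180)/4.899 = -2.041; ½·erfc(-2.041) = 0.9981.
C = 14 × 0.9981 = 14.0 mg/L.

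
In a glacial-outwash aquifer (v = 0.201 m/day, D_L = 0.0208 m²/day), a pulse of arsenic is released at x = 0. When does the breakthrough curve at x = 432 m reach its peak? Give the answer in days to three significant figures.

2150 days

For the 1D instantaneous-source solution, setting ∂C/∂t = 0 at fixed x gives v²t² + 2Dt − x² = 0, so t = (√(D² + v²x²) − D)/v².
√(D² + v²x²) = √(0.0208² + 0.201² × 432²) = 86.83; v² = 0.040401.
t = (86.83 − 0.0208)/0.040401 = 2150 days (vs. the pure-advection estimate x/v = 2150 d).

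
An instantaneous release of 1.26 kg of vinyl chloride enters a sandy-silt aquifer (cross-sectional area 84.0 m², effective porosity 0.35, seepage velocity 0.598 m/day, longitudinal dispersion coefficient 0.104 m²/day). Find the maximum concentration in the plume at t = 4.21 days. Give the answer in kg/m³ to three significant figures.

0.0183 kg/m³

The peak of an instantaneous 1D plume sits at x = vt; there the Gaussian factor is 1 and C_max = M/(n_e·A·√(4πDt)), where n_e·A is the pore area the mass is dissolved in.
√(4πDt) = √(4π × 0.104 × 4.21) = 2.346 m, so C_max = 1.26/(0.35 × 84.0 × 2.346) = 0.0183 kg/m³.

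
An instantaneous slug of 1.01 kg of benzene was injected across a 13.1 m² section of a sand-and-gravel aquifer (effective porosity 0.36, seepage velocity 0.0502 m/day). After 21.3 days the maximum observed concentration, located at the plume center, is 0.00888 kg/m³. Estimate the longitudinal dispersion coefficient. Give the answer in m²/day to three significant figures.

2.17 m²/day

At the plume center C_max = M/(n_e·A·√(4πDt)), so D = M²/(4πt·(n_e·A·C_max)²).
n_e·A·C_max = 0.36 × 13.1 × 0.00888 = 0.04188 kg/m.
D = 1.01²/(4π × 21.3 × 0.04188²) = 2.17 m²/day.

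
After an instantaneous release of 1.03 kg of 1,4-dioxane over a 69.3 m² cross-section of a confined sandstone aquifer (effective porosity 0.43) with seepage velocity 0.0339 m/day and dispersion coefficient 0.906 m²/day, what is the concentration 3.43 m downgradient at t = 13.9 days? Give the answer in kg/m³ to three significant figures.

For an instantaneous plane source, C(x,t) = M/(n_e·A·√(4πDt)) · exp(−(x−vt)²/(4Dt)), with n_e·A the pore (flow) area.
Plume center vt = 0.0339 × 13.9 = 0.47121 m, so the well at 3.43 m is 2.95879 m downgradient of the peak.
√(4πDt) = 12.58 m, giving peak height M/(n_e·A·√(4πDt)) = 1.03/(0.43 × 69.3 × 12.58) = 0.002748 kg/m³.
(x−vt)²/(4Dt) = (2.95879)²/(4 × 0.906 × 13.9) = 0.1738; exp(−0.1738) = 0.8405.
C = 0.002748 × 0.8405 = 0.00231 kg/m³.

0.00231 kg/m³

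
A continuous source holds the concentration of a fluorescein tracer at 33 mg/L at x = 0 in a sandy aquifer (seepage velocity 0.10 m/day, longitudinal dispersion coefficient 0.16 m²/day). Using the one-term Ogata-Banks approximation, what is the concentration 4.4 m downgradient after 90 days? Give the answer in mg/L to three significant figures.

26.5 mg/L

For a continuous step input, C/C₀ ≈ ½·erfc((x−vt)/(2√(Dt))).
vt = 0.10 × 90 = 9 m and 2√(Dt) = 2√(0.16 × 90) = 7.589 m.
Argument (x−vt)/(2√(Dt)) = (4.4 − 9)/7.589 = -0.6061; ½·erfc(-0.6061) = 0.8043.
C = 33 × 0.8043 = 26.5 mg/L.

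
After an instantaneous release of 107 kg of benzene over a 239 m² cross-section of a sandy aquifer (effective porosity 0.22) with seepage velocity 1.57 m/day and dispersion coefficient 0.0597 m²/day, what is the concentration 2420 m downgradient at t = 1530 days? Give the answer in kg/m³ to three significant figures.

For an instantaneous plane source, C(x,t) = M/(n_e·A·√(4πDt)) · exp(−(x−vt)²/(4Dt)), with n_e·A the pore (flow) area.
Plume center vt = 1.57 × 1530 = 2402.1 m, so the well at 2420 m is 17.9 m downgradient of the peak.
√(4πDt) = 33.88 m, giving peak height M/(n_e·A·√(4πDt)) = 107/(0.22 × 239 × 33.88) = 0.06006 kg/m³.
(x−vt)²/(4Dt) = (17.9)²/(4 × 0.0597 × 1530) = 0.8770; exp(−0.8770) = 0.4160.
C = 0.06006 × 0.4160 = 0.0250 kg/m³.

0.0250 kg/m³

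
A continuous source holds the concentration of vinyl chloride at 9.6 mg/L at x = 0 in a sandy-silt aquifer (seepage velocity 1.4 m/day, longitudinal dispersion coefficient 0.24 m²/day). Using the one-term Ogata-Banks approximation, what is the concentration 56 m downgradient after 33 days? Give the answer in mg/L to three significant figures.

0.0663 mg/L

For a continuous step input, C/C₀ ≈ ½·erfc((x−vt)/(2√(Dt))).
vt = 1.4 × 33 = 46.2 m and 2√(Dt) = 2√(0.24 × 33) = 5.628 m.
Argument (x−vt)/(2√(Dt)) = (56 − 46.2)/5.628 = 1.741; ½·erfc(1.741) = 0.006905.
C = 9.6 × 0.006905 = 0.0663 mg/L.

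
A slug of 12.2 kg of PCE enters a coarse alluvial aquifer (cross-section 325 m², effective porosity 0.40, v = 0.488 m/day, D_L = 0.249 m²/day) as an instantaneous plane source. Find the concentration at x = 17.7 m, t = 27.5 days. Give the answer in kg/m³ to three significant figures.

0.00518 kg/m³

For an instantaneous plane source, C(x,t) = M/(n_e·A·√(4πDt)) · exp(−(x−vt)²/(4Dt)), with n_e·A the pore (flow) area.
Plume center vt = 0.488 × 27.5 = 13.42 m, so the well at 17.7 m is 4.28 m downgradient of the peak.
√(4πDt) = 9.276 m, giving peak height M/(n_e·A·√(4πDt)) = 12.2/(0.40 × 325 × 9.276) = 0.01012 kg/m³.
(x−vt)²/(4Dt) = (4.28)²/(4 × 0.249 × 27.5) = 0.6688; exp(−0.6688) = 0.5123.
C = 0.01012 × 0.5123 = 0.00518 kg/m³.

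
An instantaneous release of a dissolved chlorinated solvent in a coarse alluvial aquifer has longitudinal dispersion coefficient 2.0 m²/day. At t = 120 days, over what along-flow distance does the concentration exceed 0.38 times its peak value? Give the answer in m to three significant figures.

The plume is Gaussian with σ = √(2Dt) = √(2 × 2.0 × 120) = 21.91 m.
C/C_peak = exp(−Δx²/(2σ²)) = 0.38 ⇒ Δx = σ·√(−2 ln 0.38) = 21.91 × 1.391 = 30.48 m.
Width = 2Δx = 61.0 m.

61.0 m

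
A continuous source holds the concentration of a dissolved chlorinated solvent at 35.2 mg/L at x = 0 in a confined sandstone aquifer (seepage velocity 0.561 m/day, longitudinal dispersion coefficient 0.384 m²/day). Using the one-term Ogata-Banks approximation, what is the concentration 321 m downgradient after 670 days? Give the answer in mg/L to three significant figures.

For a continuous step input, C/C₀ ≈ ½·erfc((x−vt)/(2√(Dt))).
vt = 0.561 × 670 = 375.87 m and 2√(Dt) = 2√(0.384 × 670) = 32.08 m.
Argument (x−vt)/(2√(Dt)) = (321 − 375.87)/32.08 = -1.710; ½·erfc(-1.710) = 0.9922.
C = 35.2 × 0.9922 = 34.9 mg/L.

34.9 mg/L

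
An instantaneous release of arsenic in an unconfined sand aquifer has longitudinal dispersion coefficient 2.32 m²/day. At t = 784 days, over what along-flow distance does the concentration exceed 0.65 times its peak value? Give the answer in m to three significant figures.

112 m

The plume is Gaussian with σ = √(2Dt) = √(2 × 2.32 × 784) = 60.31 m.
C/C_peak = exp(−Δx²/(2σ²)) = 0.65 ⇒ Δx = σ·√(−2 ln 0.65) = 60.31 × 0.9282 = 55.98 m.
Width = 2Δx = 112 m.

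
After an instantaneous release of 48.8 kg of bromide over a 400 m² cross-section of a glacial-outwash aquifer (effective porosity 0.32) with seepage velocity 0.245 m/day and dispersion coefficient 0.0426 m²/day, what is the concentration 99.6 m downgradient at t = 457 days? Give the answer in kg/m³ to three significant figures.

0.00342 kg/m³

For an instantaneous plane source, C(x,t) = M/(n_e·A·√(4πDt)) · exp(−(x−vt)²/(4Dt)), with n_e·A the pore (flow) area.
Plume center vt = 0.245 × 457 = 111.965 m, so the well at 99.6 m is 12.365 m upgradient of the peak.
√(4πDt) = 15.64 m, giving peak height M/(n_e·A·√(4πDt)) = 48.8/(0.32 × 400 × 15.64) = 0.02438 kg/m³.
(x−vt)²/(4Dt) = (-12.365)²/(4 × 0.0426 × 457) = 1.963; exp(−1.963) = 0.1404.
C = 0.02438 × 0.1404 = 0.00342 kg/m³.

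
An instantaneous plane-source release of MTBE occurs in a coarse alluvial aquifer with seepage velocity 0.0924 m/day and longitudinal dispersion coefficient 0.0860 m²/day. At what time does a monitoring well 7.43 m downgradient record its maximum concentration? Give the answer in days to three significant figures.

71.0 days

For the 1D instantaneous-source solution, setting ∂C/∂t = 0 at fixed x gives v²t² + 2Dt − x² = 0, so t = (√(D² + v²x²) − D)/v².
√(D² + v²x²) = √(0.0860² + 0.0924² × 7.43²) = 0.6919; v² = 0.00853776.
t = (0.6919 − 0.0860)/0.00853776 = 71.0 days (vs. the pure-advection estimate x/v = 80.4 d).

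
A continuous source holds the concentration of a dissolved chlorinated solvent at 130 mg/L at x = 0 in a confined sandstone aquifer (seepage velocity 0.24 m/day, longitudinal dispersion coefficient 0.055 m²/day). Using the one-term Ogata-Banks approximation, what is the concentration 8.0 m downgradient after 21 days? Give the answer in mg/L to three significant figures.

For a continuous step input, C/C₀ ≈ ½·erfc((x−vt)/(2√(Dt))).
vt = 0.24 × 21 = 5.04 m and 2√(Dt) = 2√(0.055 × 21) = 2.149 m.
Argument (x−vt)/(2√(Dt)) = (8.0 − 5.04)/2.149 = 1.377; ½·erfc(1.377) = 0.02575.
C = 130 × 0.02575 = 3.35 mg/L.

3.35 mg/L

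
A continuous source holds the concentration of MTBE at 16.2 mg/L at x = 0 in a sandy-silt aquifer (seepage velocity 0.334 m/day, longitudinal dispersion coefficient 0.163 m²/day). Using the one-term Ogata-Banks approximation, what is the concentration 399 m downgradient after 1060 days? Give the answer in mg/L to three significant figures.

For a continuous step input, C/C₀ ≈ ½·erfc((x−vt)/(2√(Dt))).
vt = 0.334 × 1060 = 354.04 m and 2√(Dt) = 2√(0.163 × 1060) = 26.29 m.
Argument (x−vt)/(2√(Dt)) = (399 − 354.04)/26.29 = 1.710; ½·erfc(1.710) = 0.007796.
C = 16.2 × 0.007796 = 0.126 mg/L.

0.126 mg/L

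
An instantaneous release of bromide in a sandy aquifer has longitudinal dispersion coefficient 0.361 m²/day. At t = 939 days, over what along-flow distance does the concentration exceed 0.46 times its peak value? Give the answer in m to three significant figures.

The plume is Gaussian with σ = √(2Dt) = √(2 × 0.361 × 939) = 26.04 m.
C/C_peak = exp(−Δx²/(2σ²)) = 0.46 ⇒ Δx = σ·√(−2 ln 0.46) = 26.04 × 1.246 = 32.45 m.
Width = 2Δx = 64.9 m.

64.9 m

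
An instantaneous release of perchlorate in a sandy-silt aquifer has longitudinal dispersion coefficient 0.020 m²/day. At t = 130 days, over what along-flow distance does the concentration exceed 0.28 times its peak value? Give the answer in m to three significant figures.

7.28 m

The plume is Gaussian with σ = √(2Dt) = √(2 × 0.020 × 130) = 2.280 m.
C/C_peak = exp(−Δx²/(2σ²)) = 0.28 ⇒ Δx = σ·√(−2 ln 0.28) = 2.280 × 1.596 = 3.639 m.
Width = 2Δx = 7.28 m.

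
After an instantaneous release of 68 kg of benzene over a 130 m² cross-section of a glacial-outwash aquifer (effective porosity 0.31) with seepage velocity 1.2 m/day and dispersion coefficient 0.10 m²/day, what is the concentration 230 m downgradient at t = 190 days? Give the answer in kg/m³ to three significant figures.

0.104 kg/m³

For an instantaneous plane source, C(x,t) = M/(n_e·A·√(4πDt)) · exp(−(x−vt)²/(4Dt)), with n_e·A the pore (flow) area.
Plume center vt = 1.2 × 190 = 228 m, so the well at 230 m is 2 m downgradient of the peak.
√(4πDt) = 15.45 m, giving peak height M/(n_e·A·√(4πDt)) = 68/(0.31 × 130 × 15.45) = 0.1092 kg/m³.
(x−vt)²/(4Dt) = (2)²/(4 × 0.10 × 190) = 0.05263; exp(−0.05263) = 0.9487.
C = 0.1092 × 0.9487 = 0.104 kg/m³.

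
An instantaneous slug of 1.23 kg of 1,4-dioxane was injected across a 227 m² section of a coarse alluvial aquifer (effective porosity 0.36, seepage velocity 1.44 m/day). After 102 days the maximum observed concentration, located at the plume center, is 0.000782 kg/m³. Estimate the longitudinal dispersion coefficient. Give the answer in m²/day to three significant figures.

0.289 m²/day

At the plume center C_max = M/(n_e·A·√(4πDt)), so D = M²/(4πt·(n_e·A·C_max)²).
n_e·A·C_max = 0.36 × 227 × 0.000782 = 0.06391 kg/m.
D = 1.23²/(4π × 102 × 0.06391²) = 0.289 m²/day.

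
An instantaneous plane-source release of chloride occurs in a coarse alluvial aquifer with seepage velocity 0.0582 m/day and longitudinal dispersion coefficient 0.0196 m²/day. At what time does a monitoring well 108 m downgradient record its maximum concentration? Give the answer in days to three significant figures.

For the 1D instantaneous-source solution, setting ∂C/∂t = 0 at fixed x gives v²t² + 2Dt − x² = 0, so t = (√(D² + v²x²) − D)/v².
√(D² + v²x²) = √(0.0196² + 0.0582² × 108²) = 6.286; v² = 0.00338724.
t = (6.286 − 0.0196)/0.00338724 = 1850 days (vs. the pure-advection estimate x/v = 1860 d).

1850 days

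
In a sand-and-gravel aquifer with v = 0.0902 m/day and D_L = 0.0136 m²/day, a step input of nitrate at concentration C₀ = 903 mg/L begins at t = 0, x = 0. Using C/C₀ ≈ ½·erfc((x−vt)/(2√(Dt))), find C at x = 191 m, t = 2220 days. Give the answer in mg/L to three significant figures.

For a continuous step input, C/C₀ ≈ ½·erfc((x−vt)/(2√(Dt))).
vt = 0.0902 × 2220 = 200.244 m and 2√(Dt) = 2√(0.0136 × 2220) = 10.99 m.
Argument (x−vt)/(2√(Dt)) = (191 − 200.244)/10.99 = -0.8411; ½·erfc(-0.8411) = 0.8829.
C = 903 × 0.8829 = 797 mg/L.

797 mg/L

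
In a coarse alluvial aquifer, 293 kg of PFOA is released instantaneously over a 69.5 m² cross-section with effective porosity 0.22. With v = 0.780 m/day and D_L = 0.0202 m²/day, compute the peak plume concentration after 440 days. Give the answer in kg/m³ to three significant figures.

The peak of an instantaneous 1D plume sits at x = vt; there the Gaussian factor is 1 and C_max = M/(n_e·A·√(4πDt)), where n_e·A is the pore area the mass is dissolved in.
√(4πDt) = √(4π × 0.0202 × 440) = 10.57 m, so C_max = 293/(0.22 × 69.5 × 10.57) = 1.81 kg/m³.

1.81 kg/m³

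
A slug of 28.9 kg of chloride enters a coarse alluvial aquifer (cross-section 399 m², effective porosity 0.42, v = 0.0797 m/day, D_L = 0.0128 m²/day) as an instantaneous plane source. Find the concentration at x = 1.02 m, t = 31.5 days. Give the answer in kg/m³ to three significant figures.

0.0193 kg/m³

For an instantaneous plane source, C(x,t) = M/(n_e·A·√(4πDt)) · exp(−(x−vt)²/(4Dt)), with n_e·A the pore (flow) area.
Plume center vt = 0.0797 × 31.5 = 2.51055 m, so the well at 1.02 m is 1.49055 m upgradient of the peak.
√(4πDt) = 2.251 m, giving peak height M/(n_e·A·√(4πDt)) = 28.9/(0.42 × 399 × 2.251) = 0.07661 kg/m³.
(x−vt)²/(4Dt) = (-1.49055)²/(4 × 0.0128 × 31.5) = 1.378; exp(−1.378) = 0.2521.
C = 0.07661 × 0.2521 = 0.0193 kg/m³.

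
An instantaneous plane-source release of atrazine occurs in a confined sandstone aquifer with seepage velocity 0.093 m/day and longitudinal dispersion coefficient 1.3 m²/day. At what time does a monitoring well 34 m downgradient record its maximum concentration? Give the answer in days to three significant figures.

For the 1D instantaneous-source solution, setting ∂C/∂t = 0 at fixed x gives v²t² + 2Dt − x² = 0, so t = (√(D² + v²x²) − D)/v².
√(D² + v²x²) = √(1.3² + 0.093² × 34²) = 3.419; v² = 0.008649.
t = (3.419 − 1.3)/0.008649 = 245 days (vs. the pure-advection estimate x/v = 366 d).

245 days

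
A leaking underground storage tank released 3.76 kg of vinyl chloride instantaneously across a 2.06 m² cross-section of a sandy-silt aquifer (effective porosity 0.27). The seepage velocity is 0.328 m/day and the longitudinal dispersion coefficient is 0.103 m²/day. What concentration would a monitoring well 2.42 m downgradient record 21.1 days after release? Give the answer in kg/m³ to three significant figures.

0.126 kg/m³

For an instantaneous plane source, C(x,t) = M/(n_e·A·√(4πDt)) · exp(−(x−vt)²/(4Dt)), with n_e·A the pore (flow) area.
Plume center vt = 0.328 × 21.1 = 6.9208 m, so the well at 2.42 m is 4.5008 m upgradient of the peak.
√(4πDt) = 5.226 m, giving peak height M/(n_e·A·√(4πDt)) = 3.76/(0.27 × 2.06 × 5.226) = 1.294 kg/m³.
(x−vt)²/(4Dt) = (-4.5008)²/(4 × 0.103 × 21.1) = 2.330; exp(−2.330) = 0.09730.
C = 1.294 × 0.09730 = 0.126 kg/m³.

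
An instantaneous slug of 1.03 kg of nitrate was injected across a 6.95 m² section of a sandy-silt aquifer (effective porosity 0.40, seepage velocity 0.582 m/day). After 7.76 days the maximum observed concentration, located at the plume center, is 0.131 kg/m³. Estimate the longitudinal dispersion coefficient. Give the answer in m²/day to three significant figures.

0.0820 m²/day

At the plume center C_max = M/(n_e·A·√(4πDt)), so D = M²/(4πt·(n_e·A·C_max)²).
n_e·A·C_max = 0.40 × 6.95 × 0.131 = 0.3642 kg/m.
D = 1.03²/(4π × 7.76 × 0.3642²) = 0.0820 m²/day.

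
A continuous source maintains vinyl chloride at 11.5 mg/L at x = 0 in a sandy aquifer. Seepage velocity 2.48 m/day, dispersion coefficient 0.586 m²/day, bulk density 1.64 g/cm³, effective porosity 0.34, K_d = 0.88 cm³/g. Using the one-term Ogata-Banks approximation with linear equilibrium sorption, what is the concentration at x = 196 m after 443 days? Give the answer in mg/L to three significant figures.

Retardation factor R = 1 + ρ_b·K_d/n = 1 + 1.64 × 0.88/0.34 = 5.245.
Sorption retards both mechanisms: v_R = v/R = 0.4728 m/day, D_R = D/R = 0.1117 m²/day.
v_R·t = 0.4728 × 443 = 209.4504 m; 2√(D_R t) = 14.07 m; argument = (196 − 209.4504)/14.07 = -0.9560.
C = C₀ × ½·erfc(-0.9560) = 11.5 × 0.9118 = 10.5 mg/L.

10.5 mg/L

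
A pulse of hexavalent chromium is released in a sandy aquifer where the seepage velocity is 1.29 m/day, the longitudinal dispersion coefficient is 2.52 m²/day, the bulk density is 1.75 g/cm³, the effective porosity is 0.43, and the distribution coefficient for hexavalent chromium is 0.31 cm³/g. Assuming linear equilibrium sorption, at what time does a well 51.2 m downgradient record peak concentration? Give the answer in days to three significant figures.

Retardation factor R = 1 + ρ_b·K_d/n = 1 + 1.75 × 0.31/0.43 = 2.262.
Sorption retards both mechanisms: v_R = v/R = 0.5703 m/day, D_R = D/R = 1.114 m²/day.
Peak time from v_R²t² + 2D_R t − x² = 0: t = (√(D_R² + v_R²x²) − D_R)/v_R².
√(D_R² + v_R²x²) = √(1.114² + 0.5703² × 51.2²) = 29.22; v_R² = 0.3252.
t = (29.22 − 1.114)/0.3252 = 86.4 days.

86.4 days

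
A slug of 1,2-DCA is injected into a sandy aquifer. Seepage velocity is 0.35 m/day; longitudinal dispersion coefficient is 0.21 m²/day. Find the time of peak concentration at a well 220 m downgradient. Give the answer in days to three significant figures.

627 days

For the 1D instantaneous-source solution, setting ∂C/∂t = 0 at fixed x gives v²t² + 2Dt − x² = 0, so t = (√(D² + v²x²) − D)/v².
√(D² + v²x²) = √(0.21² + 0.35² × 220²) = 77.00; v² = 0.1225.
t = (77.00 − 0.21)/0.1225 = 627 days (vs. the pure-advection estimate x/v = 629 d).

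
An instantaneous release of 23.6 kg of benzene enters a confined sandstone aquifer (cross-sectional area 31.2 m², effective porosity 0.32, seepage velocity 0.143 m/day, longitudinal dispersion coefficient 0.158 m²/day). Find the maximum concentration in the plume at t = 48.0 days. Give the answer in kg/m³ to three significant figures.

0.242 kg/m³

The peak of an instantaneous 1D plume sits at x = vt; there the Gaussian factor is 1 and C_max = M/(n_e·A·√(4πDt)), where n_e·A is the pore area the mass is dissolved in.
√(4πDt) = √(4π × 0.158 × 48.0) = 9.762 m, so C_max = 23.6/(0.32 × 31.2 × 9.762) = 0.242 kg/m³.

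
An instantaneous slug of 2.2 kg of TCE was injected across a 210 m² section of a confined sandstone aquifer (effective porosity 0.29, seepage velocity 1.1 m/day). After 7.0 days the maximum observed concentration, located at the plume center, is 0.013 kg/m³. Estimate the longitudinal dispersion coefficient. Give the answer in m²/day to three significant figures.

0.0878 m²/day

At the plume center C_max = M/(n_e·A·√(4πDt)), so D = M²/(4πt·(n_e·A·C_max)²).
n_e·A·C_max = 0.29 × 210 × 0.013 = 0.7917 kg/m.
D = 2.2²/(4π × 7.0 × 0.7917²) = 0.0878 m²/day.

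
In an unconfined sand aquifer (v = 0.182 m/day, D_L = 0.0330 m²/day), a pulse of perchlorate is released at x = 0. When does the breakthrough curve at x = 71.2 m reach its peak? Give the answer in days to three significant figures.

390 days

For the 1D instantaneous-source solution, setting ∂C/∂t = 0 at fixed x gives v²t² + 2Dt − x² = 0, so t = (√(D² + v²x²) − D)/v².
√(D² + v²x²) = √(0.0330² + 0.182² × 71.2²) = 12.96; v² = 0.033124.
t = (12.96 − 0.0330)/0.033124 = 390 days (vs. the pure-advection estimate x/v = 391 d).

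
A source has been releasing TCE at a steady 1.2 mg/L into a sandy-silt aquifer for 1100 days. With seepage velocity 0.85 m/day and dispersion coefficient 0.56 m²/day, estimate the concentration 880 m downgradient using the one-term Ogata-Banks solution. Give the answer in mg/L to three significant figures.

For a continuous step input, C/C₀ ≈ ½·erfc((x−vt)/(2√(Dt))).
vt = 0.85 × 1100 = 935 m and 2√(Dt) = 2√(0.56 × 1100) = 49.64 m.
Argument (x−vt)/(2√(Dt)) = (880 − 935)/49.64 = -1.108; ½·erfc(-1.108) = 0.9414.
C = 1.2 × 0.9414 = 1.13 mg/L.

1.13 mg/L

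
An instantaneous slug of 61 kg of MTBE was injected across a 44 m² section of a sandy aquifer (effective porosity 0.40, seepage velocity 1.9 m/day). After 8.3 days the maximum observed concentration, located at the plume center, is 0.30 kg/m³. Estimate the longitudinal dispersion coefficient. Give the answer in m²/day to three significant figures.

1.28 m²/day

At the plume center C_max = M/(n_e·A·√(4πDt)), so D = M²/(4πt·(n_e·A·C_max)²).
n_e·A·C_max = 0.40 × 44 × 0.30 = 5.280 kg/m.
D = 61²/(4π × 8.3 × 5.280²) = 1.28 m²/day.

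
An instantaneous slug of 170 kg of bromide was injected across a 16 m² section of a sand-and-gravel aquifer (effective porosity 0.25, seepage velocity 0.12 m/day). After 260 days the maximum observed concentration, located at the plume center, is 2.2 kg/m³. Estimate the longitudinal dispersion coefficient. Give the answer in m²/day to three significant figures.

At the plume center C_max = M/(n_e·A·√(4πDt)), so D = M²/(4πt·(n_e·A·C_max)²).
n_e·A·C_max = 0.25 × 16 × 2.2 = 8.800 kg/m.
D = 170²/(4π × 260 × 8.800²) = 0.114 m²/day.

0.114 m²/day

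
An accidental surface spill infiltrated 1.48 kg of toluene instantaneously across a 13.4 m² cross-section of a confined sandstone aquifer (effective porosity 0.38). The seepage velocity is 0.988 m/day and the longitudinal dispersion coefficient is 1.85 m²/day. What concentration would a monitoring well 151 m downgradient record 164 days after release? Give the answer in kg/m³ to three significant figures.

0.00426 kg/m³

For an instantaneous plane source, C(x,t) = M/(n_e·A·√(4πDt)) · exp(−(x−vt)²/(4Dt)), with n_e·A the pore (flow) area.
Plume center vt = 0.988 × 164 = 162.032 m, so the well at 151 m is 11.032 m upgradient of the peak.
√(4πDt) = 61.75 m, giving peak height M/(n_e·A·√(4πDt)) = 1.48/(0.38 × 13.4 × 61.75) = 0.004707 kg/m³.
(x−vt)²/(4Dt) = (-11.032)²/(4 × 1.85 × 164) = 0.1003; exp(−0.1003) = 0.9046.
C = 0.004707 × 0.9046 = 0.00426 kg/m³.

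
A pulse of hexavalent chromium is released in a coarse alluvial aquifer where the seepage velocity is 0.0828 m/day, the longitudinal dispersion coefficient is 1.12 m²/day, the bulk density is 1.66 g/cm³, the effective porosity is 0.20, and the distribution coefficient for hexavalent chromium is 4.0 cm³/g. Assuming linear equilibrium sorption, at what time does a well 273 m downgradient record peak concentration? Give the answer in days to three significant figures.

107000 days

Retardation factor R = 1 + ρ_b·K_d/n = 1 + 1.66 × 4.0/0.20 = 34.20.
Sorption retards both mechanisms: v_R = v/R = 0.002421 m/day, D_R = D/R = 0.03275 m²/day.
Peak time from v_R²t² + 2D_R t − x² = 0: t = (√(D_R² + v_R²x²) − D_R)/v_R².
√(D_R² + v_R²x²) = √(0.03275² + 0.002421² × 273²) = 0.6617; v_R² = 5.861e-06.
t = (0.6617 − 0.03275)/5.861e-06 = 107000 days.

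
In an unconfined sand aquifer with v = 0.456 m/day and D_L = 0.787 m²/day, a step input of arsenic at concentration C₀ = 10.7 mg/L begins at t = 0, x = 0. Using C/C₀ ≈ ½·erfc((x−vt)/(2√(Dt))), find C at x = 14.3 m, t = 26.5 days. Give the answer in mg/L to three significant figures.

For a continuous step input, C/C₀ ≈ ½·erfc((x−vt)/(2√(Dt))).
vt = 0.456 × 26.5 = 12.084 m and 2√(Dt) = 2√(0.787 × 26.5) = 9.134 m.
Argument (x−vt)/(2√(Dt)) = (14.3 − 12.084)/9.134 = 0.2426; ½·erfc(0.2426) = 0.3658.
C = 10.7 × 0.3658 = 3.91 mg/L.

3.91 mg/L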